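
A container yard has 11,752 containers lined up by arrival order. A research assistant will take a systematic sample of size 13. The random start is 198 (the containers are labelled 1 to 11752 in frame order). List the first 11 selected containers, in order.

198, 1102, 2006, 2910, 3814, 4718, 5622, 6526, 7430, 8334, 9238

k = N/n = 11752/13 = 904
container 1: 198
container 2: 198 + 904 = 1102
container 3: 1102 + 904 = 2006
container 4: 2006 + 904 = 2910
container 5: 2910 + 904 = 3814
container 6: 3814 + 904 = 4718
container 7: 4718 + 904 = 5622
container 8: 5622 + 904 = 6526
container 9: 6526 + 904 = 7430
container 10: 7430 + 904 = 8334
container 11: 8334 + 904 = 9238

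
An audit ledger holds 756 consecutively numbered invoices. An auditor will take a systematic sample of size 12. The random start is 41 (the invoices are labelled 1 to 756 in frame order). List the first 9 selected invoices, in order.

41, 104, 167, 230, 293, 356, 419, 482, 545

k = N/n = 756/12 = 63
invoice 1: 41
invoice 2: 41 + 63 = 104
invoice 3: 104 + 63 = 167
invoice 4: 167 + 63 = 230
invoice 5: 230 + 63 = 293
invoice 6: 293 + 63 = 356
invoice 7: 356 + 63 = 419
invoice 8: 419 + 63 = 482
invoice 9: 482 + 63 = 545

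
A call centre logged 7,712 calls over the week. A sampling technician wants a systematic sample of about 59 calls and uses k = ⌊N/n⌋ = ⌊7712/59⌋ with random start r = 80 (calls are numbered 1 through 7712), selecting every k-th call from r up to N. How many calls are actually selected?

59

k = ⌊7712/59⌋ = 130
Achieved size = ⌊(7712 − 80)/130⌋ + 1 = ⌊7632/130⌋ + 1 = 58 + 1 = 59
(last selection: 80 + 58×130 = 7620 ≤ 7712; next would be 7750 > 7712)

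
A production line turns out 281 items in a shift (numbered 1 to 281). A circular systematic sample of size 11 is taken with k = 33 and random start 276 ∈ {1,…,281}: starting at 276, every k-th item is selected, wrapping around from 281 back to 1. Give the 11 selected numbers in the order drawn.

Selection 1: 276
Selection 2: 276 + 33 = 309 → 309 − 281 = 28
Selection 3: 28 + 33 = 61
Selection 4: 61 + 33 = 94
Selection 5: 94 + 33 = 127
Selection 6: 127 + 33 = 160
Selection 7: 160 + 33 = 193
Selection 8: 193 + 33 = 226
Selection 9: 226 + 33 = 259
Selection 10: 259 + 33 = 292 → 292 − 281 = 11
Selection 11: 11 + 33 = 44

276, 28, 61, 94, 127, 160, 193, 226, 259, 11, 44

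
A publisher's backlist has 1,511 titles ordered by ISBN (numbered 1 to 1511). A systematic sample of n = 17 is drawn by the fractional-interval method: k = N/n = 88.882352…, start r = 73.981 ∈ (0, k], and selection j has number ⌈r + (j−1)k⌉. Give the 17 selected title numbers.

j=1: r + 0k = 73.981 → ⌈·⌉ = 74
j=2: r + 1k = 162.863352… → ⌈·⌉ = 163
j=3: r + 2k = 251.745705… → ⌈·⌉ = 252
j=4: r + 3k = 340.628058… → ⌈·⌉ = 341
j=5: r + 4k = 429.510411… → ⌈·⌉ = 430
j=6: r + 5k = 518.392764… → ⌈·⌉ = 519
j=7: r + 6k = 607.275117… → ⌈·⌉ = 608
j=8: r + 7k = 696.157470… → ⌈·⌉ = 697
j=9: r + 8k = 785.039823… → ⌈·⌉ = 786
j=10: r + 9k = 873.922176… → ⌈·⌉ = 874
j=11: r + 10k = 962.804529… → ⌈·⌉ = 963
j=12: r + 11k = 1051.686882… → ⌈·⌉ = 1052
j=13: r + 12k = 1140.569235… → ⌈·⌉ = 1141
j=14: r + 13k = 1229.451588… → ⌈·⌉ = 1230
j=15: r + 14k = 1318.333941… → ⌈·⌉ = 1319
j=16: r + 15k = 1407.216294… → ⌈·⌉ = 1408
j=17: r + 16k = 1496.098647… → ⌈·⌉ = 1497

74, 163, 252, 341, 430, 519, 608, 697, 786, 874, 963, 1052, 1141, 1230, 1319, 1408, 1497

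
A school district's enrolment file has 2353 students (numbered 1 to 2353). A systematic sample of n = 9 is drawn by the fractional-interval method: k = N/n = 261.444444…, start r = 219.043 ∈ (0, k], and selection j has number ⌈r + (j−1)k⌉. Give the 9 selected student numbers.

j=1: r + 0k = 219.043 → ⌈·⌉ = 220
j=2: r + 1k = 480.487444… → ⌈·⌉ = 481
j=3: r + 2k = 741.931888… → ⌈·⌉ = 742
j=4: r + 3k = 1003.376333… → ⌈·⌉ = 1004
j=5: r + 4k = 1264.820777… → ⌈·⌉ = 1265
j=6: r + 5k = 1526.265222… → ⌈·⌉ = 1527
j=7: r + 6k = 1787.709666… → ⌈·⌉ = 1788
j=8: r + 7k = 2049.154111… → ⌈·⌉ = 2050
j=9: r + 8k = 2310.598555… → ⌈·⌉ = 2311

220, 481, 742, 1004, 1265, 1527, 1788, 2050, 2311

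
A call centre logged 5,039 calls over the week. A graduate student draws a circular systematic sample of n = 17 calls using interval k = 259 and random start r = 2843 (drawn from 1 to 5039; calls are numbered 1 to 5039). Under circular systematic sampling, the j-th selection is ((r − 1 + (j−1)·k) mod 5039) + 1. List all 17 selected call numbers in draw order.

2843, 3102, 3361, 3620, 3879, 4138, 4397, 4656, 4915, 135, 394, 653, 912, 1171, 1430, 1689, 1948

Selection 1: 2843
Selection 2: 2843 + 259 = 3102
Selection 3: 3102 + 259 = 3361
Selection 4: 3361 + 259 = 3620
Selection 5: 3620 + 259 = 3879
Selection 6: 3879 + 259 = 4138
Selection 7: 4138 + 259 = 4397
Selection 8: 4397 + 259 = 4656
Selection 9: 4656 + 259 = 4915
Selection 10: 4915 + 259 = 5174 → 5174 − 5039 = 135
Selection 11: 135 + 259 = 394
Selection 12: 394 + 259 = 653
Selection 13: 653 + 259 = 912
Selection 14: 912 + 259 = 1171
Selection 15: 1171 + 259 = 1430
Selection 16: 1430 + 259 = 1689
Selection 17: 1689 + 259 = 1948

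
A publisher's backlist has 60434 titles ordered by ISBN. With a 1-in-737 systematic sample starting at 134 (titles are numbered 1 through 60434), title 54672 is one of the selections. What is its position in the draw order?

75

k = 737
position = (54672 − 134)/737 + 1 = 54538/737 + 1 = 74 + 1 = 75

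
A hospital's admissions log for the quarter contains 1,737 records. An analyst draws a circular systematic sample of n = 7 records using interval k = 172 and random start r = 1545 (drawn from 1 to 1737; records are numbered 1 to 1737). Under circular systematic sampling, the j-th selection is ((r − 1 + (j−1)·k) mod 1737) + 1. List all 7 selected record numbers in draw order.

Selection 1: 1545
Selection 2: 1545 + 172 = 1717
Selection 3: 1717 + 172 = 1889 → 1889 − 1737 = 152
Selection 4: 152 + 172 = 324
Selection 5: 324 + 172 = 496
Selection 6: 496 + 172 = 668
Selection 7: 668 + 172 = 840

1545, 1717, 152, 324, 496, 668, 840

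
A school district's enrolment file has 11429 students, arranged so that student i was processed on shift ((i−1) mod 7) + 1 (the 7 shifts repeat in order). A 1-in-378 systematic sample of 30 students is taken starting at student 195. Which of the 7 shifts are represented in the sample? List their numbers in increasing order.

6

Consecutive selections differ by k = 378, so their shift numbers differ by 378 mod 7 = 0.
gcd(378, 7) = 7, so the sample visits 7/7 = 1 distinct residues mod 7.
Start 195 is shift 6; the shifts hit are 6.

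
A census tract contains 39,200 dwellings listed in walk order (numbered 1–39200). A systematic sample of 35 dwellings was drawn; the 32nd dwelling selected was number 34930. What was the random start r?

210

k = 39200/35 = 1120
r = 34930 − (32−1)×1120 = 34930 − 34720 = 210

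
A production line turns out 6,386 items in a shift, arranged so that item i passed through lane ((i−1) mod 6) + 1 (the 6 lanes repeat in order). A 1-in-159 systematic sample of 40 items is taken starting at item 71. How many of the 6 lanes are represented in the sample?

Consecutive selections differ by k = 159, so their lane numbers differ by 159 mod 6 = 3.
gcd(159, 6) = 3, so the sample visits 6/3 = 2 distinct residues mod 6.
Start 71 is lane 5; the lanes hit are 2, 5.

2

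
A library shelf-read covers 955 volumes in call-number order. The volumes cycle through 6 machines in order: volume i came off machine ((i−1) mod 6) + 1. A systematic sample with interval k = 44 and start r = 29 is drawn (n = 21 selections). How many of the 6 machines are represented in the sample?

3

Consecutive selections differ by k = 44, so their machine numbers differ by 44 mod 6 = 2.
gcd(44, 6) = 2, so the sample visits 6/2 = 3 distinct residues mod 6.
Start 29 is machine 5; the machines hit are 1, 3, 5.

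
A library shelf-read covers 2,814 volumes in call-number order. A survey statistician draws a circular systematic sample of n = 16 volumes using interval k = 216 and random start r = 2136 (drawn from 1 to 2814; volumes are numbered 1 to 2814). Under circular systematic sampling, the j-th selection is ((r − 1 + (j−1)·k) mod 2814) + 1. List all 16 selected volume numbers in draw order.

Selection 1: 2136
Selection 2: 2136 + 216 = 2352
Selection 3: 2352 + 216 = 2568
Selection 4: 2568 + 216 = 2784
Selection 5: 2784 + 216 = 3000 → 3000 − 2814 = 186
Selection 6: 186 + 216 = 402
Selection 7: 402 + 216 = 618
Selection 8: 618 + 216 = 834
Selection 9: 834 + 216 = 1050
Selection 10: 1050 + 216 = 1266
Selection 11: 1266 + 216 = 1482
Selection 12: 1482 + 216 = 1698
Selection 13: 1698 + 216 = 1914
Selection 14: 1914 + 216 = 2130
Selection 15: 2130 + 216 = 2346
Selection 16: 2346 + 216 = 2562

2136, 2352, 2568, 2784, 186, 402, 618, 834, 1050, 1266, 1482, 1698, 1914, 2130, 2346, 2562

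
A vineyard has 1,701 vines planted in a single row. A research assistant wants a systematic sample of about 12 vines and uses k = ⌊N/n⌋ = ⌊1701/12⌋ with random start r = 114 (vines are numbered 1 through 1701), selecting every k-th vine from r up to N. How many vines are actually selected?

k = ⌊1701/12⌋ = 141
Achieved size = ⌊(1701 − 114)/141⌋ + 1 = ⌊1587/141⌋ + 1 = 11 + 1 = 12
(last selection: 114 + 11×141 = 1665 ≤ 1701; next would be 1806 > 1701)

12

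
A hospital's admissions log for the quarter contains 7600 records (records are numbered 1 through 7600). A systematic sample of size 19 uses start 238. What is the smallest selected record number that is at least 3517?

k = 7600/19 = 400
Steps past start: ⌈(3517 − 238)/400⌉ = ⌈3279/400⌉ = 9
Selected record: 238 + 9×400 = 3838

3838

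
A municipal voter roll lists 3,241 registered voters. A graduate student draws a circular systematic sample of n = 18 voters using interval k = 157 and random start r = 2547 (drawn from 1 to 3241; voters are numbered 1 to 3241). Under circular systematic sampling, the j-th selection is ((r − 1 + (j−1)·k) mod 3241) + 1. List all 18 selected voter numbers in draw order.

Selection 1: 2547
Selection 2: 2547 + 157 = 2704
Selection 3: 2704 + 157 = 2861
Selection 4: 2861 + 157 = 3018
Selection 5: 3018 + 157 = 3175
Selection 6: 3175 + 157 = 3332 → 3332 − 3241 = 91
Selection 7: 91 + 157 = 248
Selection 8: 248 + 157 = 405
Selection 9: 405 + 157 = 562
Selection 10: 562 + 157 = 719
Selection 11: 719 + 157 = 876
Selection 12: 876 + 157 = 1033
Selection 13: 1033 + 157 = 1190
Selection 14: 1190 + 157 = 1347
Selection 15: 1347 + 157 = 1504
Selection 16: 1504 + 157 = 1661
Selection 17: 1661 + 157 = 1818
Selection 18: 1818 + 157 = 1975

2547, 2704, 2861, 3018, 3175, 91, 248, 405, 562, 719, 876, 1033, 1190, 1347, 1504, 1661, 1818, 1975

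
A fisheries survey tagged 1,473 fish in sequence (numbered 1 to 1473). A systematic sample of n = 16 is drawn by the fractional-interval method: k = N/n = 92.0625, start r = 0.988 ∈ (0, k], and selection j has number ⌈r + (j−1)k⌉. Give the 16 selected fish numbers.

j=1: r + 0k = 0.988 → ⌈·⌉ = 1
j=2: r + 1k = 93.0505 → ⌈·⌉ = 94
j=3: r + 2k = 185.113 → ⌈·⌉ = 186
j=4: r + 3k = 277.1755 → ⌈·⌉ = 278
j=5: r + 4k = 369.238 → ⌈·⌉ = 370
j=6: r + 5k = 461.3005 → ⌈·⌉ = 462
j=7: r + 6k = 553.363 → ⌈·⌉ = 554
j=8: r + 7k = 645.4255 → ⌈·⌉ = 646
j=9: r + 8k = 737.488 → ⌈·⌉ = 738
j=10: r + 9k = 829.5505 → ⌈·⌉ = 830
j=11: r + 10k = 921.613 → ⌈·⌉ = 922
j=12: r + 11k = 1013.6755 → ⌈·⌉ = 1014
j=13: r + 12k = 1105.738 → ⌈·⌉ = 1106
j=14: r + 13k = 1197.8005 → ⌈·⌉ = 1198
j=15: r + 14k = 1289.863 → ⌈·⌉ = 1290
j=16: r + 15k = 1381.9255 → ⌈·⌉ = 1382

1, 94, 186, 278, 370, 462, 554, 646, 738, 830, 922, 1014, 1106, 1198, 1290, 1382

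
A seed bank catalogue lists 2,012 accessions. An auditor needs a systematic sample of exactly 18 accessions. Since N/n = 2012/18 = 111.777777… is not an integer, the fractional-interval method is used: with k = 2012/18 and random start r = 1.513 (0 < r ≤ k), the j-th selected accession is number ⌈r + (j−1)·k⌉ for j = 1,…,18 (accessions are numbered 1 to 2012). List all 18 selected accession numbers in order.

2, 114, 226, 337, 449, 561, 673, 784, 896, 1008, 1120, 1232, 1343, 1455, 1567, 1679, 1790, 1902

j=1: r + 0k = 1.513 → ⌈·⌉ = 2
j=2: r + 1k = 113.290777… → ⌈·⌉ = 114
j=3: r + 2k = 225.068555… → ⌈·⌉ = 226
j=4: r + 3k = 336.846333… → ⌈·⌉ = 337
j=5: r + 4k = 448.624111… → ⌈·⌉ = 449
j=6: r + 5k = 560.401888… → ⌈·⌉ = 561
j=7: r + 6k = 672.179666… → ⌈·⌉ = 673
j=8: r + 7k = 783.957444… → ⌈·⌉ = 784
j=9: r + 8k = 895.735222… → ⌈·⌉ = 896
j=10: r + 9k = 1007.513 → ⌈·⌉ = 1008
j=11: r + 10k = 1119.290777… → ⌈·⌉ = 1120
j=12: r + 11k = 1231.068555… → ⌈·⌉ = 1232
j=13: r + 12k = 1342.846333… → ⌈·⌉ = 1343
j=14: r + 13k = 1454.624111… → ⌈·⌉ = 1455
j=15: r + 14k = 1566.401888… → ⌈·⌉ = 1567
j=16: r + 15k = 1678.179666… → ⌈·⌉ = 1679
j=17: r + 16k = 1789.957444… → ⌈·⌉ = 1790
j=18: r + 17k = 1901.735222… → ⌈·⌉ = 1902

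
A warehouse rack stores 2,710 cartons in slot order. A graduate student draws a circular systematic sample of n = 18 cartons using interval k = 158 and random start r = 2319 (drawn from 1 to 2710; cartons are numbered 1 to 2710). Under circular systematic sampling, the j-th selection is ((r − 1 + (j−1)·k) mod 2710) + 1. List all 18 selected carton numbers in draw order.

Selection 1: 2319
Selection 2: 2319 + 158 = 2477
Selection 3: 2477 + 158 = 2635
Selection 4: 2635 + 158 = 2793 → 2793 − 2710 = 83
Selection 5: 83 + 158 = 241
Selection 6: 241 + 158 = 399
Selection 7: 399 + 158 = 557
Selection 8: 557 + 158 = 715
Selection 9: 715 + 158 = 873
Selection 10: 873 + 158 = 1031
Selection 11: 1031 + 158 = 1189
Selection 12: 1189 + 158 = 1347
Selection 13: 1347 + 158 = 1505
Selection 14: 1505 + 158 = 1663
Selection 15: 1663 + 158 = 1821
Selection 16: 1821 + 158 = 1979
Selection 17: 1979 + 158 = 2137
Selection 18: 2137 + 158 = 2295

2319, 2477, 2635, 83, 241, 399, 557, 715, 873, 1031, 1189, 1347, 1505, 1663, 1821, 1979, 2137, 2295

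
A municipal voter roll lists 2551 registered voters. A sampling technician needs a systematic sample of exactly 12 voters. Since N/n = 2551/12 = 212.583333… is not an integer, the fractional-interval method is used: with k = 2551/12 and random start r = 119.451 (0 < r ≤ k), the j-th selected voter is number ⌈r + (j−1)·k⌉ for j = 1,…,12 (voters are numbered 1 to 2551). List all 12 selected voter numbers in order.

120, 333, 545, 758, 970, 1183, 1395, 1608, 1821, 2033, 2246, 2458

j=1: r + 0k = 119.451 → ⌈·⌉ = 120
j=2: r + 1k = 332.034333… → ⌈·⌉ = 333
j=3: r + 2k = 544.617666… → ⌈·⌉ = 545
j=4: r + 3k = 757.201 → ⌈·⌉ = 758
j=5: r + 4k = 969.784333… → ⌈·⌉ = 970
j=6: r + 5k = 1182.367666… → ⌈·⌉ = 1183
j=7: r + 6k = 1394.951 → ⌈·⌉ = 1395
j=8: r + 7k = 1607.534333… → ⌈·⌉ = 1608
j=9: r + 8k = 1820.117666… → ⌈·⌉ = 1821
j=10: r + 9k = 2032.701 → ⌈·⌉ = 2033
j=11: r + 10k = 2245.284333… → ⌈·⌉ = 2246
j=12: r + 11k = 2457.867666… → ⌈·⌉ = 2458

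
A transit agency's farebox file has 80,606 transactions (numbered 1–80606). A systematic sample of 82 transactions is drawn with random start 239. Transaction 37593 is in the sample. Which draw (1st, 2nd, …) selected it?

k = 80606/82 = 983
position = (37593 − 239)/983 + 1 = 37354/983 + 1 = 38 + 1 = 39

39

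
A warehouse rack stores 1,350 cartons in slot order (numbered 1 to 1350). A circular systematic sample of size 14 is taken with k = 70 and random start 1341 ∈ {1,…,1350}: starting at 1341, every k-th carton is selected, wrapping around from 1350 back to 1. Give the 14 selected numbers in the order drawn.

Selection 1: 1341
Selection 2: 1341 + 70 = 1411 → 1411 − 1350 = 61
Selection 3: 61 + 70 = 131
Selection 4: 131 + 70 = 201
Selection 5: 201 + 70 = 271
Selection 6: 271 + 70 = 341
Selection 7: 341 + 70 = 411
Selection 8: 411 + 70 = 481
Selection 9: 481 + 70 = 551
Selection 10: 551 + 70 = 621
Selection 11: 621 + 70 = 691
Selection 12: 691 + 70 = 761
Selection 13: 761 + 70 = 831
Selection 14: 831 + 70 = 901

1341, 61, 131, 201, 271, 341, 411, 481, 551, 621, 691, 761, 831, 901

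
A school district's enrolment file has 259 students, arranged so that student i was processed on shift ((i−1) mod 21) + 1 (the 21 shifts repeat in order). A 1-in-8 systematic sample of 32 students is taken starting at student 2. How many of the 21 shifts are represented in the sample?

Consecutive selections differ by k = 8, so their shift numbers differ by 8 mod 21 = 8.
gcd(8, 21) = 1, so the sample visits 21/1 = 21 distinct residues mod 21.
Start 2 is shift 2; the shifts hit are 1, 2, 3, 4, 5, 6, 7, 8, 9, 10, 11, 12, 13, 14, 15, 16, 17, 18, 19, 20, 21.

21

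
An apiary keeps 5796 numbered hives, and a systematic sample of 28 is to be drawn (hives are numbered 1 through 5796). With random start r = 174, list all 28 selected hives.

174, 381, 588, 795, 1002, 1209, 1416, 1623, 1830, 2037, 2244, 2451, 2658, 2865, 3072, 3279, 3486, 3693, 3900, 4107, 4314, 4521, 4728, 4935, 5142, 5349, 5556, 5763

k = N/n = 5796/28 = 207
hive 1: 174
hive 2: 174 + 207 = 381
hive 3: 381 + 207 = 588
hive 4: 588 + 207 = 795
hive 5: 795 + 207 = 1002
hive 6: 1002 + 207 = 1209
hive 7: 1209 + 207 = 1416
hive 8: 1416 + 207 = 1623
hive 9: 1623 + 207 = 1830
hive 10: 1830 + 207 = 2037
hive 11: 2037 + 207 = 2244
hive 12: 2244 + 207 = 2451
hive 13: 2451 + 207 = 2658
hive 14: 2658 + 207 = 2865
hive 15: 2865 + 207 = 3072
hive 16: 3072 + 207 = 3279
hive 17: 3279 + 207 = 3486
hive 18: 3486 + 207 = 3693
hive 19: 3693 + 207 = 3900
hive 20: 3900 + 207 = 4107
hive 21: 4107 + 207 = 4314
hive 22: 4314 + 207 = 4521
hive 23: 4521 + 207 = 4728
hive 24: 4728 + 207 = 4935
hive 25: 4935 + 207 = 5142
hive 26: 5142 + 207 = 5349
hive 27: 5349 + 207 = 5556
hive 28: 5556 + 207 = 5763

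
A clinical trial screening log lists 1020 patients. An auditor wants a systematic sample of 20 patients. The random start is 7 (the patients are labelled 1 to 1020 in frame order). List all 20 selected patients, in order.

k = N/n = 1020/20 = 51
patient 1: 7
patient 2: 7 + 51 = 58
patient 3: 58 + 51 = 109
patient 4: 109 + 51 = 160
patient 5: 160 + 51 = 211
patient 6: 211 + 51 = 262
patient 7: 262 + 51 = 313
patient 8: 313 + 51 = 364
patient 9: 364 + 51 = 415
patient 10: 415 + 51 = 466
patient 11: 466 + 51 = 517
patient 12: 517 + 51 = 568
patient 13: 568 + 51 = 619
patient 14: 619 + 51 = 670
patient 15: 670 + 51 = 721
patient 16: 721 + 51 = 772
patient 17: 772 + 51 = 823
patient 18: 823 + 51 = 874
patient 19: 874 + 51 = 925
patient 20: 925 + 51 = 976

7, 58, 109, 160, 211, 262, 313, 364, 415, 466, 517, 568, 619, 670, 721, 772, 823, 874, 925, 976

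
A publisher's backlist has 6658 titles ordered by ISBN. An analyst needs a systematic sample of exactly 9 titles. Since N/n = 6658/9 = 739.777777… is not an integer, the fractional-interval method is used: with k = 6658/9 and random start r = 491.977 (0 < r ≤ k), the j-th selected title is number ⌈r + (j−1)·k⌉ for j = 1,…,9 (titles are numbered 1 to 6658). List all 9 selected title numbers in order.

492, 1232, 1972, 2712, 3452, 4191, 4931, 5671, 6411

j=1: r + 0k = 491.977 → ⌈·⌉ = 492
j=2: r + 1k = 1231.754777… → ⌈·⌉ = 1232
j=3: r + 2k = 1971.532555… → ⌈·⌉ = 1972
j=4: r + 3k = 2711.310333… → ⌈·⌉ = 2712
j=5: r + 4k = 3451.088111… → ⌈·⌉ = 3452
j=6: r + 5k = 4190.865888… → ⌈·⌉ = 4191
j=7: r + 6k = 4930.643666… → ⌈·⌉ = 4931
j=8: r + 7k = 5670.421444… → ⌈·⌉ = 5671
j=9: r + 8k = 6410.199222… → ⌈·⌉ = 6411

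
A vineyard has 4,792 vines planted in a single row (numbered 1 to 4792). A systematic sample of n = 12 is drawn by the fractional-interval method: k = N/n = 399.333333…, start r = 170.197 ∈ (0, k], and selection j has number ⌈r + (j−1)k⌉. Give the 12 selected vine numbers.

j=1: r + 0k = 170.197 → ⌈·⌉ = 171
j=2: r + 1k = 569.530333… → ⌈·⌉ = 570
j=3: r + 2k = 968.863666… → ⌈·⌉ = 969
j=4: r + 3k = 1368.197 → ⌈·⌉ = 1369
j=5: r + 4k = 1767.530333… → ⌈·⌉ = 1768
j=6: r + 5k = 2166.863666… → ⌈·⌉ = 2167
j=7: r + 6k = 2566.197 → ⌈·⌉ = 2567
j=8: r + 7k = 2965.530333… → ⌈·⌉ = 2966
j=9: r + 8k = 3364.863666… → ⌈·⌉ = 3365
j=10: r + 9k = 3764.197 → ⌈·⌉ = 3765
j=11: r + 10k = 4163.530333… → ⌈·⌉ = 4164
j=12: r + 11k = 4562.863666… → ⌈·⌉ = 4563

171, 570, 969, 1369, 1768, 2167, 2567, 2966, 3365, 3765, 4164, 4563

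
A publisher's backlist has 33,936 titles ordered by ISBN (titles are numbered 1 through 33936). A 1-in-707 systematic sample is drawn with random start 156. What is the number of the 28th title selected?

19245

k = 707
28th selection = r + (28−1)·k = 156 + 27×707 = 156 + 19089 = 19245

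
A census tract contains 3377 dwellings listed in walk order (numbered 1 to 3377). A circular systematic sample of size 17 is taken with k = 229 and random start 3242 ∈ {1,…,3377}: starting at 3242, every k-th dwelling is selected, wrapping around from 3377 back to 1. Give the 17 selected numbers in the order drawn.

3242, 94, 323, 552, 781, 1010, 1239, 1468, 1697, 1926, 2155, 2384, 2613, 2842, 3071, 3300, 152

Selection 1: 3242
Selection 2: 3242 + 229 = 3471 → 3471 − 3377 = 94
Selection 3: 94 + 229 = 323
Selection 4: 323 + 229 = 552
Selection 5: 552 + 229 = 781
Selection 6: 781 + 229 = 1010
Selection 7: 1010 + 229 = 1239
Selection 8: 1239 + 229 = 1468
Selection 9: 1468 + 229 = 1697
Selection 10: 1697 + 229 = 1926
Selection 11: 1926 + 229 = 2155
Selection 12: 2155 + 229 = 2384
Selection 13: 2384 + 229 = 2613
Selection 14: 2613 + 229 = 2842
Selection 15: 2842 + 229 = 3071
Selection 16: 3071 + 229 = 3300
Selection 17: 3300 + 229 = 3529 → 3529 − 3377 = 152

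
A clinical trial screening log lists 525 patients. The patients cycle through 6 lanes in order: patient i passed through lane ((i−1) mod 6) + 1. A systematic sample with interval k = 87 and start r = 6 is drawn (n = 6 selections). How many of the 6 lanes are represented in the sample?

2

Consecutive selections differ by k = 87, so their lane numbers differ by 87 mod 6 = 3.
gcd(87, 6) = 3, so the sample visits 6/3 = 2 distinct residues mod 6.
Start 6 is lane 6; the lanes hit are 3, 6.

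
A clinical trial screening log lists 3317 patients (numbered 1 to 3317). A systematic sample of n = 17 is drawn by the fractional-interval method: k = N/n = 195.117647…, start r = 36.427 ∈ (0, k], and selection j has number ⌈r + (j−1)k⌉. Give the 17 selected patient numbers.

37, 232, 427, 622, 817, 1013, 1208, 1403, 1598, 1793, 1988, 2183, 2378, 2573, 2769, 2964, 3159

j=1: r + 0k = 36.427 → ⌈·⌉ = 37
j=2: r + 1k = 231.544647… → ⌈·⌉ = 232
j=3: r + 2k = 426.662294… → ⌈·⌉ = 427
j=4: r + 3k = 621.779941… → ⌈·⌉ = 622
j=5: r + 4k = 816.897588… → ⌈·⌉ = 817
j=6: r + 5k = 1012.015235… → ⌈·⌉ = 1013
j=7: r + 6k = 1207.132882… → ⌈·⌉ = 1208
j=8: r + 7k = 1402.250529… → ⌈·⌉ = 1403
j=9: r + 8k = 1597.368176… → ⌈·⌉ = 1598
j=10: r + 9k = 1792.485823… → ⌈·⌉ = 1793
j=11: r + 10k = 1987.603470… → ⌈·⌉ = 1988
j=12: r + 11k = 2182.721117… → ⌈·⌉ = 2183
j=13: r + 12k = 2377.838764… → ⌈·⌉ = 2378
j=14: r + 13k = 2572.956411… → ⌈·⌉ = 2573
j=15: r + 14k = 2768.074058… → ⌈·⌉ = 2769
j=16: r + 15k = 2963.191705… → ⌈·⌉ = 2964
j=17: r + 16k = 3158.309352… → ⌈·⌉ = 3159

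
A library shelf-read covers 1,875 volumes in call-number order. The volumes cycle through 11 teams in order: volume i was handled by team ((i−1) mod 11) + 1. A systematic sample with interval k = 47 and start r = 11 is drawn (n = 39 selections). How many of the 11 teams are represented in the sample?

Consecutive selections differ by k = 47, so their team numbers differ by 47 mod 11 = 3.
gcd(47, 11) = 1, so the sample visits 11/1 = 11 distinct residues mod 11.
Start 11 is team 11; the teams hit are 1, 2, 3, 4, 5, 6, 7, 8, 9, 10, 11.

11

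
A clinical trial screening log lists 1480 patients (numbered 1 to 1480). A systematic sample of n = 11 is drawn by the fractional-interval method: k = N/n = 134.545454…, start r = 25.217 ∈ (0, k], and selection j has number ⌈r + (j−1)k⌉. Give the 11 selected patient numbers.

j=1: r + 0k = 25.217 → ⌈·⌉ = 26
j=2: r + 1k = 159.762454… → ⌈·⌉ = 160
j=3: r + 2k = 294.307909… → ⌈·⌉ = 295
j=4: r + 3k = 428.853363… → ⌈·⌉ = 429
j=5: r + 4k = 563.398818… → ⌈·⌉ = 564
j=6: r + 5k = 697.944272… → ⌈·⌉ = 698
j=7: r + 6k = 832.489727… → ⌈·⌉ = 833
j=8: r + 7k = 967.035181… → ⌈·⌉ = 968
j=9: r + 8k = 1101.580636… → ⌈·⌉ = 1102
j=10: r + 9k = 1236.126090… → ⌈·⌉ = 1237
j=11: r + 10k = 1370.671545… → ⌈·⌉ = 1371

26, 160, 295, 429, 564, 698, 833, 968, 1102, 1237, 1371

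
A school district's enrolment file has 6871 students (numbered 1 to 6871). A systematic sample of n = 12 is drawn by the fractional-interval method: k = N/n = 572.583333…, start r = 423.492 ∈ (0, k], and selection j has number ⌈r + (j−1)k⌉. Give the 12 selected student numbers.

j=1: r + 0k = 423.492 → ⌈·⌉ = 424
j=2: r + 1k = 996.075333… → ⌈·⌉ = 997
j=3: r + 2k = 1568.658666… → ⌈·⌉ = 1569
j=4: r + 3k = 2141.242 → ⌈·⌉ = 2142
j=5: r + 4k = 2713.825333… → ⌈·⌉ = 2714
j=6: r + 5k = 3286.408666… → ⌈·⌉ = 3287
j=7: r + 6k = 3858.992 → ⌈·⌉ = 3859
j=8: r + 7k = 4431.575333… → ⌈·⌉ = 4432
j=9: r + 8k = 5004.158666… → ⌈·⌉ = 5005
j=10: r + 9k = 5576.742 → ⌈·⌉ = 5577
j=11: r + 10k = 6149.325333… → ⌈·⌉ = 6150
j=12: r + 11k = 6721.908666… → ⌈·⌉ = 6722

424, 997, 1569, 2142, 2714, 3287, 3859, 4432, 5005, 5577, 6150, 6722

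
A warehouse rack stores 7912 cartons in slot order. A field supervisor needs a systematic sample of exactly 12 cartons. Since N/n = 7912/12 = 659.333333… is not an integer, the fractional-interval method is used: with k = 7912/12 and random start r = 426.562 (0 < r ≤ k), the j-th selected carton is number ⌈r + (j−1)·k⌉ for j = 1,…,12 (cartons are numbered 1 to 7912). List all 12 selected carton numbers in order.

j=1: r + 0k = 426.562 → ⌈·⌉ = 427
j=2: r + 1k = 1085.895333… → ⌈·⌉ = 1086
j=3: r + 2k = 1745.228666… → ⌈·⌉ = 1746
j=4: r + 3k = 2404.562 → ⌈·⌉ = 2405
j=5: r + 4k = 3063.895333… → ⌈·⌉ = 3064
j=6: r + 5k = 3723.228666… → ⌈·⌉ = 3724
j=7: r + 6k = 4382.562 → ⌈·⌉ = 4383
j=8: r + 7k = 5041.895333… → ⌈·⌉ = 5042
j=9: r + 8k = 5701.228666… → ⌈·⌉ = 5702
j=10: r + 9k = 6360.562 → ⌈·⌉ = 6361
j=11: r + 10k = 7019.895333… → ⌈·⌉ = 7020
j=12: r + 11k = 7679.228666… → ⌈·⌉ = 7680

427, 1086, 1746, 2405, 3064, 3724, 4383, 5042, 5702, 6361, 7020, 7680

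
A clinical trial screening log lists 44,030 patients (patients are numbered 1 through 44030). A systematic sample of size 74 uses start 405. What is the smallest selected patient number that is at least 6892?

6950

k = 44030/74 = 595
Steps past start: ⌈(6892 − 405)/595⌉ = ⌈6487/595⌉ = 11
Selected patient: 405 + 11×595 = 6950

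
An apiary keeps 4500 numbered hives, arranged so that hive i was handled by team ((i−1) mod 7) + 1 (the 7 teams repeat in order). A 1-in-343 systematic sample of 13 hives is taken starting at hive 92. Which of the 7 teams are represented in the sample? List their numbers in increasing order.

Consecutive selections differ by k = 343, so their team numbers differ by 343 mod 7 = 0.
gcd(343, 7) = 7, so the sample visits 7/7 = 1 distinct residues mod 7.
Start 92 is team 1; the teams hit are 1.

1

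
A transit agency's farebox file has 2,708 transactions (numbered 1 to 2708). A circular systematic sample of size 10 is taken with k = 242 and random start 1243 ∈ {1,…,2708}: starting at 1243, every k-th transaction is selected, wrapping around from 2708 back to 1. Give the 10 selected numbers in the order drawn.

Selection 1: 1243
Selection 2: 1243 + 242 = 1485
Selection 3: 1485 + 242 = 1727
Selection 4: 1727 + 242 = 1969
Selection 5: 1969 + 242 = 2211
Selection 6: 2211 + 242 = 2453
Selection 7: 2453 + 242 = 2695
Selection 8: 2695 + 242 = 2937 → 2937 − 2708 = 229
Selection 9: 229 + 242 = 471
Selection 10: 471 + 242 = 713

1243, 1485, 1727, 1969, 2211, 2453, 2695, 229, 471, 713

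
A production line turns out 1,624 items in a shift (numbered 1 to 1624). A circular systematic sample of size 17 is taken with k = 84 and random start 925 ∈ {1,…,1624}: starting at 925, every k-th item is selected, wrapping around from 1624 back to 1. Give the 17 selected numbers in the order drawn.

Selection 1: 925
Selection 2: 925 + 84 = 1009
Selection 3: 1009 + 84 = 1093
Selection 4: 1093 + 84 = 1177
Selection 5: 1177 + 84 = 1261
Selection 6: 1261 + 84 = 1345
Selection 7: 1345 + 84 = 1429
Selection 8: 1429 + 84 = 1513
Selection 9: 1513 + 84 = 1597
Selection 10: 1597 + 84 = 1681 → 1681 − 1624 = 57
Selection 11: 57 + 84 = 141
Selection 12: 141 + 84 = 225
Selection 13: 225 + 84 = 309
Selection 14: 309 + 84 = 393
Selection 15: 393 + 84 = 477
Selection 16: 477 + 84 = 561
Selection 17: 561 + 84 = 645

925, 1009, 1093, 1177, 1261, 1345, 1429, 1513, 1597, 57, 141, 225, 309, 393, 477, 561, 645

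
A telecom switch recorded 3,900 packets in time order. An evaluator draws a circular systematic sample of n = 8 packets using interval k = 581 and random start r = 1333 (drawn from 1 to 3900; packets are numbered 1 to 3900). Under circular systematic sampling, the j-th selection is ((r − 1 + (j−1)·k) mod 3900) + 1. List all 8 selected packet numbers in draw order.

1333, 1914, 2495, 3076, 3657, 338, 919, 1500

Selection 1: 1333
Selection 2: 1333 + 581 = 1914
Selection 3: 1914 + 581 = 2495
Selection 4: 2495 + 581 = 3076
Selection 5: 3076 + 581 = 3657
Selection 6: 3657 + 581 = 4238 → 4238 − 3900 = 338
Selection 7: 338 + 581 = 919
Selection 8: 919 + 581 = 1500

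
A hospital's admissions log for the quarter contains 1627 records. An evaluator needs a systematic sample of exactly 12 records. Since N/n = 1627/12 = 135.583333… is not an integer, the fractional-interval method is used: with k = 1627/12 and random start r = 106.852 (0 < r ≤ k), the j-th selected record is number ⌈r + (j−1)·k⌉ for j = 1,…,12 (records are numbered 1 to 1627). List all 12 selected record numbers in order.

j=1: r + 0k = 106.852 → ⌈·⌉ = 107
j=2: r + 1k = 242.435333… → ⌈·⌉ = 243
j=3: r + 2k = 378.018666… → ⌈·⌉ = 379
j=4: r + 3k = 513.602 → ⌈·⌉ = 514
j=5: r + 4k = 649.185333… → ⌈·⌉ = 650
j=6: r + 5k = 784.768666… → ⌈·⌉ = 785
j=7: r + 6k = 920.352 → ⌈·⌉ = 921
j=8: r + 7k = 1055.935333… → ⌈·⌉ = 1056
j=9: r + 8k = 1191.518666… → ⌈·⌉ = 1192
j=10: r + 9k = 1327.102 → ⌈·⌉ = 1328
j=11: r + 10k = 1462.685333… → ⌈·⌉ = 1463
j=12: r + 11k = 1598.268666… → ⌈·⌉ = 1599

107, 243, 379, 514, 650, 785, 921, 1056, 1192, 1328, 1463, 1599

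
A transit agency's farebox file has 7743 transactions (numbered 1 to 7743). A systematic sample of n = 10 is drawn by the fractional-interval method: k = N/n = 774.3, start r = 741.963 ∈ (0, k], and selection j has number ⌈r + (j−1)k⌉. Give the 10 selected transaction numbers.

j=1: r + 0k = 741.963 → ⌈·⌉ = 742
j=2: r + 1k = 1516.263 → ⌈·⌉ = 1517
j=3: r + 2k = 2290.563 → ⌈·⌉ = 2291
j=4: r + 3k = 3064.863 → ⌈·⌉ = 3065
j=5: r + 4k = 3839.163 → ⌈·⌉ = 3840
j=6: r + 5k = 4613.463 → ⌈·⌉ = 4614
j=7: r + 6k = 5387.763 → ⌈·⌉ = 5388
j=8: r + 7k = 6162.063 → ⌈·⌉ = 6163
j=9: r + 8k = 6936.363 → ⌈·⌉ = 6937
j=10: r + 9k = 7710.663 → ⌈·⌉ = 7711

742, 1517, 2291, 3065, 3840, 4614, 5388, 6163, 6937, 7711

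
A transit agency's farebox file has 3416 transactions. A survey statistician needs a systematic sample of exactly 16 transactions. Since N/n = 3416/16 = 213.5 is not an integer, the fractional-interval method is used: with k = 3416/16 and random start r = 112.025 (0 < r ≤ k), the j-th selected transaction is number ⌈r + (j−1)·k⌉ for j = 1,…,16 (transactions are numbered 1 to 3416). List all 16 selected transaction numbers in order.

113, 326, 540, 753, 967, 1180, 1394, 1607, 1821, 2034, 2248, 2461, 2675, 2888, 3102, 3315

j=1: r + 0k = 112.025 → ⌈·⌉ = 113
j=2: r + 1k = 325.525 → ⌈·⌉ = 326
j=3: r + 2k = 539.025 → ⌈·⌉ = 540
j=4: r + 3k = 752.525 → ⌈·⌉ = 753
j=5: r + 4k = 966.025 → ⌈·⌉ = 967
j=6: r + 5k = 1179.525 → ⌈·⌉ = 1180
j=7: r + 6k = 1393.025 → ⌈·⌉ = 1394
j=8: r + 7k = 1606.525 → ⌈·⌉ = 1607
j=9: r + 8k = 1820.025 → ⌈·⌉ = 1821
j=10: r + 9k = 2033.525 → ⌈·⌉ = 2034
j=11: r + 10k = 2247.025 → ⌈·⌉ = 2248
j=12: r + 11k = 2460.525 → ⌈·⌉ = 2461
j=13: r + 12k = 2674.025 → ⌈·⌉ = 2675
j=14: r + 13k = 2887.525 → ⌈·⌉ = 2888
j=15: r + 14k = 3101.025 → ⌈·⌉ = 3102
j=16: r + 15k = 3314.525 → ⌈·⌉ = 3315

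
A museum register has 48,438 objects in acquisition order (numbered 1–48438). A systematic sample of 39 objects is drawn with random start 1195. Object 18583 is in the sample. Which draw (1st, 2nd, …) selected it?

k = 48438/39 = 1242
position = (18583 − 1195)/1242 + 1 = 17388/1242 + 1 = 14 + 1 = 15

15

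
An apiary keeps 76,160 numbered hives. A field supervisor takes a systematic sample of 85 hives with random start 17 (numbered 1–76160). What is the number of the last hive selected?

75281

k = 76160/85 = 896
85th selection = r + (85−1)·k = 17 + 84×896 = 17 + 75264 = 75281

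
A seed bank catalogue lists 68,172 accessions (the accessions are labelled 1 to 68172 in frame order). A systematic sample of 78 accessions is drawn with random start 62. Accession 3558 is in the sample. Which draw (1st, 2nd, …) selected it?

5

k = 68172/78 = 874
position = (3558 − 62)/874 + 1 = 3496/874 + 1 = 4 + 1 = 5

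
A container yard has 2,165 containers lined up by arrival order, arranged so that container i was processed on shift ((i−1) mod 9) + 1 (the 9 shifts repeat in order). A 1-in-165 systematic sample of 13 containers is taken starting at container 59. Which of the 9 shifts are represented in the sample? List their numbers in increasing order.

2, 5, 8

Consecutive selections differ by k = 165, so their shift numbers differ by 165 mod 9 = 3.
gcd(165, 9) = 3, so the sample visits 9/3 = 3 distinct residues mod 9.
Start 59 is shift 5; the shifts hit are 2, 5, 8.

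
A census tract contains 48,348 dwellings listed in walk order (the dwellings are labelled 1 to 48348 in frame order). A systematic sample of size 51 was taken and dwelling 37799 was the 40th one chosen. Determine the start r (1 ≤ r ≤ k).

827

k = 48348/51 = 948
r = 37799 − (40−1)×948 = 37799 − 36972 = 827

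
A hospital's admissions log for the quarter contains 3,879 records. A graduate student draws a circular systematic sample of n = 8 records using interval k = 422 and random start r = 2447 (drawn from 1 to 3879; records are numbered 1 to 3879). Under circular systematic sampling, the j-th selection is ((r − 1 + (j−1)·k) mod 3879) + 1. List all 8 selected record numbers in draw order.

2447, 2869, 3291, 3713, 256, 678, 1100, 1522

Selection 1: 2447
Selection 2: 2447 + 422 = 2869
Selection 3: 2869 + 422 = 3291
Selection 4: 3291 + 422 = 3713
Selection 5: 3713 + 422 = 4135 → 4135 − 3879 = 256
Selection 6: 256 + 422 = 678
Selection 7: 678 + 422 = 1100
Selection 8: 1100 + 422 = 1522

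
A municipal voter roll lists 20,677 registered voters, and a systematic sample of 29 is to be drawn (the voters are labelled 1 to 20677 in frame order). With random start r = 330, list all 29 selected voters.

k = N/n = 20677/29 = 713
voter 1: 330
voter 2: 330 + 713 = 1043
voter 3: 1043 + 713 = 1756
voter 4: 1756 + 713 = 2469
voter 5: 2469 + 713 = 3182
voter 6: 3182 + 713 = 3895
voter 7: 3895 + 713 = 4608
voter 8: 4608 + 713 = 5321
voter 9: 5321 + 713 = 6034
voter 10: 6034 + 713 = 6747
voter 11: 6747 + 713 = 7460
voter 12: 7460 + 713 = 8173
voter 13: 8173 + 713 = 8886
voter 14: 8886 + 713 = 9599
voter 15: 9599 + 713 = 10312
voter 16: 10312 + 713 = 11025
voter 17: 11025 + 713 = 11738
voter 18: 11738 + 713 = 12451
voter 19: 12451 + 713 = 13164
voter 20: 13164 + 713 = 13877
voter 21: 13877 + 713 = 14590
voter 22: 14590 + 713 = 15303
voter 23: 15303 + 713 = 16016
voter 24: 16016 + 713 = 16729
voter 25: 16729 + 713 = 17442
voter 26: 17442 + 713 = 18155
voter 27: 18155 + 713 = 18868
voter 28: 18868 + 713 = 19581
voter 29: 19581 + 713 = 20294

330, 1043, 1756, 2469, 3182, 3895, 4608, 5321, 6034, 6747, 7460, 8173, 8886, 9599, 10312, 11025, 11738, 12451, 13164, 13877, 14590, 15303, 16016, 16729, 17442, 18155, 18868, 19581, 20294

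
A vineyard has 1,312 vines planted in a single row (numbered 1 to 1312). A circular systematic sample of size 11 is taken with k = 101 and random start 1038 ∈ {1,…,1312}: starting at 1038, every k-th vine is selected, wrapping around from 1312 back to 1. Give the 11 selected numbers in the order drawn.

Selection 1: 1038
Selection 2: 1038 + 101 = 1139
Selection 3: 1139 + 101 = 1240
Selection 4: 1240 + 101 = 1341 → 1341 − 1312 = 29
Selection 5: 29 + 101 = 130
Selection 6: 130 + 101 = 231
Selection 7: 231 + 101 = 332
Selection 8: 332 + 101 = 433
Selection 9: 433 + 101 = 534
Selection 10: 534 + 101 = 635
Selection 11: 635 + 101 = 736

1038, 1139, 1240, 29, 130, 231, 332, 433, 534, 635, 736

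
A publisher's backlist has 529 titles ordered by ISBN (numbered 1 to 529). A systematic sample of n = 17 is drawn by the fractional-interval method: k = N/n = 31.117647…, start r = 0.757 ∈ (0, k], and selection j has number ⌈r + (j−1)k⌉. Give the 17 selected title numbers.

1, 32, 63, 95, 126, 157, 188, 219, 250, 281, 312, 344, 375, 406, 437, 468, 499

j=1: r + 0k = 0.757 → ⌈·⌉ = 1
j=2: r + 1k = 31.874647… → ⌈·⌉ = 32
j=3: r + 2k = 62.992294… → ⌈·⌉ = 63
j=4: r + 3k = 94.109941… → ⌈·⌉ = 95
j=5: r + 4k = 125.227588… → ⌈·⌉ = 126
j=6: r + 5k = 156.345235… → ⌈·⌉ = 157
j=7: r + 6k = 187.462882… → ⌈·⌉ = 188
j=8: r + 7k = 218.580529… → ⌈·⌉ = 219
j=9: r + 8k = 249.698176… → ⌈·⌉ = 250
j=10: r + 9k = 280.815823… → ⌈·⌉ = 281
j=11: r + 10k = 311.933470… → ⌈·⌉ = 312
j=12: r + 11k = 343.051117… → ⌈·⌉ = 344
j=13: r + 12k = 374.168764… → ⌈·⌉ = 375
j=14: r + 13k = 405.286411… → ⌈·⌉ = 406
j=15: r + 14k = 436.404058… → ⌈·⌉ = 437
j=16: r + 15k = 467.521705… → ⌈·⌉ = 468
j=17: r + 16k = 498.639352… → ⌈·⌉ = 499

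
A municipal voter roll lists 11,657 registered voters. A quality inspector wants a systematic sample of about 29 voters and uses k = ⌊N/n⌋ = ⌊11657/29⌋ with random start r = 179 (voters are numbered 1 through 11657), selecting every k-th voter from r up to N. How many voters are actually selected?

k = ⌊11657/29⌋ = 401
Achieved size = ⌊(11657 − 179)/401⌋ + 1 = ⌊11478/401⌋ + 1 = 28 + 1 = 29
(last selection: 179 + 28×401 = 11407 ≤ 11657; next would be 11808 > 11657)

29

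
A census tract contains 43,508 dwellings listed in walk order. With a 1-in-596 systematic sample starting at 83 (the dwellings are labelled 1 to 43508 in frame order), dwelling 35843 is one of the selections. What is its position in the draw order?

61

k = 596
position = (35843 − 83)/596 + 1 = 35760/596 + 1 = 60 + 1 = 61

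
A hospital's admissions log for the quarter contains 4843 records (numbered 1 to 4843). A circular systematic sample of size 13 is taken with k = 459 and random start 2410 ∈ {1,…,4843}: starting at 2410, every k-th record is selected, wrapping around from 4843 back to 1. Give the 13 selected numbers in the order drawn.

2410, 2869, 3328, 3787, 4246, 4705, 321, 780, 1239, 1698, 2157, 2616, 3075

Selection 1: 2410
Selection 2: 2410 + 459 = 2869
Selection 3: 2869 + 459 = 3328
Selection 4: 3328 + 459 = 3787
Selection 5: 3787 + 459 = 4246
Selection 6: 4246 + 459 = 4705
Selection 7: 4705 + 459 = 5164 → 5164 − 4843 = 321
Selection 8: 321 + 459 = 780
Selection 9: 780 + 459 = 1239
Selection 10: 1239 + 459 = 1698
Selection 11: 1698 + 459 = 2157
Selection 12: 2157 + 459 = 2616
Selection 13: 2616 + 459 = 3075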